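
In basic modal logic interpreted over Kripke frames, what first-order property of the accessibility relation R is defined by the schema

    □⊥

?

emptiness of R

This schema is the Ver axiom.
It corresponds to emptiness of R: ∀x ∀y ¬Rxy.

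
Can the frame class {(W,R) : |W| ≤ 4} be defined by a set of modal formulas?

No — not modally definable

Modal frame validity is preserved under disjoint unions.
Any modal formula valid on each of 5 disjoint one-world frames is valid on their disjoint union (validity is preserved under disjoint unions). Each one-world frame has |W|=1≤4, but the union has |W|=5.
So no modal formula (or set of formulas) defines exactly the |W|≤4 frames.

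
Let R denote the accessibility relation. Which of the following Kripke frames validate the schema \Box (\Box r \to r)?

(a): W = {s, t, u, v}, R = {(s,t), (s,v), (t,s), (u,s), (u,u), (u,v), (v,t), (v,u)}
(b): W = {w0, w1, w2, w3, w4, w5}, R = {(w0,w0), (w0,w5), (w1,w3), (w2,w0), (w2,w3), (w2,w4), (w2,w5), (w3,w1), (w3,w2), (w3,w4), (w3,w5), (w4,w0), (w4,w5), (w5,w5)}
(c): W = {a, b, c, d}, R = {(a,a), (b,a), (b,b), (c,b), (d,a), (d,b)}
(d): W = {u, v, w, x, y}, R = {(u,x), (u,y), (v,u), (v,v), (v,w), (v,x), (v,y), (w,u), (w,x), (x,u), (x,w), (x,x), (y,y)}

(c)

Frame correspondent (Sahlqvist): \forall x \forall y (Rxy \to Ryy) — i.e. shift-reflexivity.
(a): fails — Ruv but not Rvv.
(b): fails — Rw2w4 but not Rw4w4.
(c): condition met.
(d): fails — Rxw but not Rww.
Valid on: (c).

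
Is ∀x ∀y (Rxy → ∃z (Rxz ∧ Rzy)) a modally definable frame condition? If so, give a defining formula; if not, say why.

Yes — defined by □□r → □r

Yes: it is density, defined by the C4 schema □□r → □r.
Suppose □□r→□r is valid. Take Rxy and set V(r)={w : xR²w}. Then □□r at x, so □r at x, so r at y, i.e. ∃z(Rxz∧Rzy).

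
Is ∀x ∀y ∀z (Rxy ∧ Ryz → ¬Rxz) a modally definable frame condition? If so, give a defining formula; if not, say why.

Not modally definable

Any modally definable frame class is closed under surjective bounded morphisms.
The 5-cycle (worlds 0,1,2,3,4 with 0→1→2→3→4→0) is intransitive. Mapping every world to a single reflexive point • is a surjective bounded morphism; the reflexive point is not intransitive (R••∧R•• but R••).
Hence intransitivity is not modally definable.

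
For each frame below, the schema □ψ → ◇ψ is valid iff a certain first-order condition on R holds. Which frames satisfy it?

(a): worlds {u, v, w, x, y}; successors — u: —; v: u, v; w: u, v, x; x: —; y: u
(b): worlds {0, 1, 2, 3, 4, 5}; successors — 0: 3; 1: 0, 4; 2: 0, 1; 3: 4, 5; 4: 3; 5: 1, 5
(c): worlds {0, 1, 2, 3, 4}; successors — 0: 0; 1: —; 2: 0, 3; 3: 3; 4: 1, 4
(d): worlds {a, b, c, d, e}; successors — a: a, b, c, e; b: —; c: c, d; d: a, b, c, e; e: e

(b)

The schema corresponds to seriality: ∀x ∃y Rxy.
(a): fails — world u has no successor.
(b): holds.
(c): fails — world 1 has no successor.
(d): fails — world b has no successor.
Valid on: (b).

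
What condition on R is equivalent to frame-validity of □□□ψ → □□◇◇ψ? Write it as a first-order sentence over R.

This is a Sahlqvist (Geach-type) schema ◇^0□^3ψ → □^2◇^2ψ.
Minimal-valuation argument: fix x; take any y with xR^0y and any z with xR^2z. Set V(ψ) to the set of worlds R-reachable from y in exactly 3 steps. Then □^3ψ holds at y, so the antecedent holds at x; validity forces ◇^2ψ at z, giving a w with zR^2w and yR^3w.
First-order correspondent: ∀x ∀z (xR²z → ∃w (xR³w ∧ zR²w)).

∀x ∀z (xR²z → ∃w (xR³w ∧ zR²w))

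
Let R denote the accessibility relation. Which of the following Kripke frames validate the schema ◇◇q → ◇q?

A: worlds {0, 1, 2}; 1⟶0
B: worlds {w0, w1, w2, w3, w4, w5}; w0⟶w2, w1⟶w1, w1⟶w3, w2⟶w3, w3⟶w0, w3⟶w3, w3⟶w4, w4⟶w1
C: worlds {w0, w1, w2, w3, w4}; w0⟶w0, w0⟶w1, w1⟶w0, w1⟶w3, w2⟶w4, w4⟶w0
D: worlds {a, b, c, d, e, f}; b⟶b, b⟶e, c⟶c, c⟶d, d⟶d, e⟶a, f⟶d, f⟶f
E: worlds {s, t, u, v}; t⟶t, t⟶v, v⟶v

A, E

The schema corresponds to transitivity: ∀x ∀y ∀z (Rxy ∧ Ryz → Rxz).
A: satisfies the condition.
B: fails — Rw3w0 and Rw0w2 but not Rw3w2.
C: fails — Rw1w0 and Rw0w1 but not Rw1w1.
D: fails — Rbe and Rea but not Rba.
E: satisfies the condition.
Valid on: A, E.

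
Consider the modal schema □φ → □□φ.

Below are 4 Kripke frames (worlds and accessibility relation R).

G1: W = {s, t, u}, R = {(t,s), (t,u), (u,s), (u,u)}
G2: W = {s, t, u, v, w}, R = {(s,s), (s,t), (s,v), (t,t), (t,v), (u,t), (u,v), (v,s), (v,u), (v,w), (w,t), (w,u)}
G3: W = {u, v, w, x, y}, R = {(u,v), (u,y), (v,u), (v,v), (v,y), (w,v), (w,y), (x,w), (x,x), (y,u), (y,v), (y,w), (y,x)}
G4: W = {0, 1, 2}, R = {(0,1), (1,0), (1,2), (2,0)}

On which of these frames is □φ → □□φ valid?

The schema corresponds to transitivity: ∀x ∀y ∀z (Rxy ∧ Ryz → Rxz).
G1: condition met.
G2: fails — Ruv and Rvw but not Ruw.
G3: fails — Ruv and Rvu but not Ruu.
G4: fails — R01 and R12 but not R02.
Valid on: G1.

G1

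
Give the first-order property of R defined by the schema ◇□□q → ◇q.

∀x ∀y (xRy → ∃w (yR²w ∧ xRw))

This is a Sahlqvist (Geach-type) schema ◇^1□^2q → □^0◇^1q.
First-order correspondent: ∀x ∀y (xRy → ∃w (yR²w ∧ xRw)).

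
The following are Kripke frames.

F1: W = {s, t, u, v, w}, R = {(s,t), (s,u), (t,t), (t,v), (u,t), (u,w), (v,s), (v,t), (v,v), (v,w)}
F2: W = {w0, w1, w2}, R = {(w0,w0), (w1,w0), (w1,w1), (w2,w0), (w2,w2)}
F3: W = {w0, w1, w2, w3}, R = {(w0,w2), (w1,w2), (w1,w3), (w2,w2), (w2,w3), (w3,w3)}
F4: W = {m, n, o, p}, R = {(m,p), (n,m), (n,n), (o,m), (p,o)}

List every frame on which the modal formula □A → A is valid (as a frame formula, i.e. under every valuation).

F2

Frame correspondent (Sahlqvist): ∀x Rxx — i.e. reflexivity.
F1: fails — world s does not see itself.
F2: ✓.
F3: fails — world w0 does not see itself.
F4: fails — world m does not see itself.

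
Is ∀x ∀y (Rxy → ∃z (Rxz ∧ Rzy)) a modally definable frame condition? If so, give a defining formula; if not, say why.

Yes — defined by □□q → □q

The condition is density. A defining modal formula is □□q → □q.
Suppose □□q→□q is valid. Take Rxy and set V(q)={w : xR²w}. Then □□q at x, so □q at x, so q at y, i.e. ∃z(Rxz∧Rzy).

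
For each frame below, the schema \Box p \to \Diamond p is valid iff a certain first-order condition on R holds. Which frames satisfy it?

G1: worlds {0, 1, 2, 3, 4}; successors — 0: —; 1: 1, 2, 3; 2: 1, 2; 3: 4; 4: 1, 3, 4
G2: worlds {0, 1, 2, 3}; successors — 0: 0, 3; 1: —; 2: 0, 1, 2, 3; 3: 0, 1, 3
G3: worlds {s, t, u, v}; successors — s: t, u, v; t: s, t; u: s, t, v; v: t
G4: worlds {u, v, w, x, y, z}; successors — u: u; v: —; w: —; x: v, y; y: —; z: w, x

G3

Frame correspondent (Sahlqvist): \forall x \exists y Rxy — i.e. seriality.
G1: fails — world 0 has no successor.
G2: fails — world 1 has no successor.
G3: condition met.
G4: fails — world v has no successor.
Valid on: G3.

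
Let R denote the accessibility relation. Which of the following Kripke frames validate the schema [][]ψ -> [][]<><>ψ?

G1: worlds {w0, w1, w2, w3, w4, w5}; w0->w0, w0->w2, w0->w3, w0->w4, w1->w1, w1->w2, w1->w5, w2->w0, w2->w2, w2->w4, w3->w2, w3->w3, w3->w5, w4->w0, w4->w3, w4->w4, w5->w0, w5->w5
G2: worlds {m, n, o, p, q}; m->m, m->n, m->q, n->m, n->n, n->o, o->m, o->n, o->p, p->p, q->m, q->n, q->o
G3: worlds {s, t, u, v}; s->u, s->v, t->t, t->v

Frame correspondent (Sahlqvist): forall x forall z (x R^2 z -> exists w (x R^2 w & z R^2 w)) — i.e. a generalized confluence (Geach) condition.
G1: ✓.
G2: ✓.
G3: fails — tR²v but no w with tR²w and vR²w.

G1, G2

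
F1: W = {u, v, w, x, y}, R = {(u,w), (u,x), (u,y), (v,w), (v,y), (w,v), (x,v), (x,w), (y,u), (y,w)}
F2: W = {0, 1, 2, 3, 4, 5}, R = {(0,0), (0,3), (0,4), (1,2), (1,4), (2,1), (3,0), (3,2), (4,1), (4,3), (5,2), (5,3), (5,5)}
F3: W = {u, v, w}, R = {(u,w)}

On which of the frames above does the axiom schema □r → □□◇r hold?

Frame correspondent (Sahlqvist): ∀x ∀z (xR²z → ∃w (xRw ∧ zRw)) — i.e. a generalized confluence (Geach) condition.
F1: fails — uR²w but no t with uRt and wRt.
F2: fails — 0R²2 but no w with 0Rw and 2Rw.
F3: condition met.

F3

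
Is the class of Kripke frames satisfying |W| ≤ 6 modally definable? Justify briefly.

If a class were modally definable it would be closed under disjoint unions (Goldblatt–Thomason).
Any modal formula valid on each of 7 disjoint one-world frames is valid on their disjoint union (validity is preserved under disjoint unions). Each one-world frame has |W|=1≤6, but the union has |W|=7.
So the class is not modally definable.

Not modally definable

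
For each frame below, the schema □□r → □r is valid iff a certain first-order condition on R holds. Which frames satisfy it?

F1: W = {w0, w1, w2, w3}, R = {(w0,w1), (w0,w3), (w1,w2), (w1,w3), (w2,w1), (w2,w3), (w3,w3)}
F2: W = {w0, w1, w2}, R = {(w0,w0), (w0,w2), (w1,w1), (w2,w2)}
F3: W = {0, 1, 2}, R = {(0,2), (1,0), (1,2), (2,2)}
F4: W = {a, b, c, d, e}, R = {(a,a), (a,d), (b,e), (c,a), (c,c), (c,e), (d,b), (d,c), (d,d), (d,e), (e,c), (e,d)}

F2

The schema corresponds to density: ∀x ∀y (Rxy → ∃z (Rxz ∧ Rzy)).
F1: fails — Rw1w2 but no z with Rw1z and Rzw2.
F2: condition met.
F3: fails — R10 but no z with R1z and Rz0.
F4: fails — Rbe but no z with Rbz and Rze.
Valid on: F2.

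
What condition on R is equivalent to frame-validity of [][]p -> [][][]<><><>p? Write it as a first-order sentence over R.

This is a Sahlqvist (Geach-type) schema ◇^0□^2p → □^3◇^3p.
First-order correspondent: forall x forall z (x R^3 z -> exists w (x R^2 w & z R^3 w)).

forall x forall z (x R^3 z -> exists w (x R^2 w & z R^3 w))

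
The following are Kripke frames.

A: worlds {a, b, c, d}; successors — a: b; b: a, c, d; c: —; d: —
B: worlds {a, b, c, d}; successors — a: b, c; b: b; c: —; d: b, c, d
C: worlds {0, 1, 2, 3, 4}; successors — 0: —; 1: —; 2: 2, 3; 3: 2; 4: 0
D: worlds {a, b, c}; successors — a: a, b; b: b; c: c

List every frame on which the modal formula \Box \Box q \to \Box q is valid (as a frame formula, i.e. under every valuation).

Frame correspondent (Sahlqvist): \forall x \forall y (Rxy \to \exists z (Rxz \wedge Rzy)) — i.e. density.
A: fails — Rab but no z with Raz and Rzb.
B: fails — Rac but no z with Raz and Rzc.
C: fails — R40 but no z with R4z and Rz0.
D: ✓.
Valid on: D.

D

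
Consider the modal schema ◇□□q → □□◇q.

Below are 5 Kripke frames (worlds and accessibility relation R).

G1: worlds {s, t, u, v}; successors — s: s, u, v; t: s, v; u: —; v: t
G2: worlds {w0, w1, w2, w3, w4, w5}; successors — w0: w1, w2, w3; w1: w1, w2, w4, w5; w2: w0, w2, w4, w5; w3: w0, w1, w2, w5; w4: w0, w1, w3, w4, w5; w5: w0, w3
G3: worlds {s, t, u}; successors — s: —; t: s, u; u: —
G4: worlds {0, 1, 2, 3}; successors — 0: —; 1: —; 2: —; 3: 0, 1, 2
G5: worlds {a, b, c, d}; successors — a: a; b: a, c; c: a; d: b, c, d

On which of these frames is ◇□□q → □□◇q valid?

This is the axiom for a generalized confluence (Geach) condition; its first-order frame correspondent is ∀x ∀y ∀z ((xRy ∧ xR²z) → ∃w (yR²w ∧ zRw)).
G1: fails — sRs, sR²u but no w with sR²w and uRw.
G2: ✓.
G3: ✓.
G4: ✓.
G5: fails — dRb, dR²d but no w with bR²w and dRw.
Valid on: G2, G3, G4.

G2, G3, G4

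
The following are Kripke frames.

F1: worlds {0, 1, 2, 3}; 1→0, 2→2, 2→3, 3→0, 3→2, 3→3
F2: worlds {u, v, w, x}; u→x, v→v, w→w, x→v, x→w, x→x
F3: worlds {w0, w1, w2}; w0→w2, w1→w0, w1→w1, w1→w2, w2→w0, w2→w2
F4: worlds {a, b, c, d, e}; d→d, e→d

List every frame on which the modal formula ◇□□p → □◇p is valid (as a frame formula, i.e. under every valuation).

This is the axiom for a generalized confluence (Geach) condition; its first-order frame correspondent is ∀x ∀y ∀z ((xRy ∧ xRz) → ∃w (yR²w ∧ zRw)).
F1: fails — 1R0, 1R0 but no w with 0R²w and 0Rw.
F2: fails — xRv, xRw but no t with vR²t and wRt.
F3: satisfies the condition.
F4: satisfies the condition.

F3, F4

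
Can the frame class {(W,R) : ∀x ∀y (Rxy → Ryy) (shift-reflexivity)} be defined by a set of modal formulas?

Yes — defined by □(□r → r)

Yes: it is shift-reflexivity, defined by the T□ schema □(□r → r).
Suppose □(□r→r) is valid. Take Rxy and set V(r)={w : Ryw}. Then at y, □r holds; since □(□r→r) at x, □r→r at y, so r at y, i.e. Ryy.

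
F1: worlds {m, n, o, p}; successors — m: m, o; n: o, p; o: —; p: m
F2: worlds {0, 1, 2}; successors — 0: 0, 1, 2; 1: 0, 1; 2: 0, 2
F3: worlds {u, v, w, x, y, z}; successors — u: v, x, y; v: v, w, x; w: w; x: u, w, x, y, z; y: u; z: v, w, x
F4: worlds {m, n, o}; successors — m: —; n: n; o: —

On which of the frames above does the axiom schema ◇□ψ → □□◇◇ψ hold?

F2, F4

Frame correspondent (Sahlqvist): ∀x ∀y ∀z ((xRy ∧ xR²z) → ∃w (yRw ∧ zR²w)) — i.e. a generalized confluence (Geach) condition.
F1: fails — mRm, mR²o but no w with mRw and oR²w.
F2: condition met.
F3: fails — uRy, uR²w but no t with yRt and wR²t.
F4: condition met.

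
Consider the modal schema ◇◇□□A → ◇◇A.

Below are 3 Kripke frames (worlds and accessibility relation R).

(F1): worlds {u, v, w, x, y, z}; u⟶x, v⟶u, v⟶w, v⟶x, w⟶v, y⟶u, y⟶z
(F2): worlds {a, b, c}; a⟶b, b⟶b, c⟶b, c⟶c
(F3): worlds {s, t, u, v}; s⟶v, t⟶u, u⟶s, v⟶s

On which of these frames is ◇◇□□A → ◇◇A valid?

The schema corresponds to a generalized confluence (Geach) condition: ∀x ∀y (xR²y → ∃w (yR²w ∧ xR²w)).
(F1): fails — vR²x but no t with xR²t and vR²t.
(F2): satisfies the condition.
(F3): satisfies the condition.
Valid on: (F2), (F3).

(F2), (F3)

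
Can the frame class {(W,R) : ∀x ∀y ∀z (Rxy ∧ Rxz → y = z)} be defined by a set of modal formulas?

Yes, by ◇p → □p

This is a Sahlqvist condition; the CD axiom ◇p → □p defines it.
Suppose ◇p→□p is valid. Take Rxy, Rxz and set V(p)={y}. Then ◇p at x, so □p at x, so p at z, i.e. z=y.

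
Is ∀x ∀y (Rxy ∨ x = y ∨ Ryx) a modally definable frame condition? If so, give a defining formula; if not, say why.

Not modally definable

If a class were modally definable it would be closed under disjoint unions (Goldblatt–Thomason).
Take 2 disjoint single-world reflexive frames: each is trivially connected, but their disjoint union has 2 worlds with no edge between distinct components, so it is not connected.
Hence connectedness of R is not modally definable.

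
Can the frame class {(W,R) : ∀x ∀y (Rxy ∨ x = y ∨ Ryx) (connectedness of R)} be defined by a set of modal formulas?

Any modally definable frame class is closed under disjoint unions.
Take 2 disjoint single-world reflexive frames: each is trivially connected, but their disjoint union has 2 worlds with no edge between distinct components, so it is not connected.
So no modal formula (or set of formulas) defines exactly the connected frames.

Not modally definable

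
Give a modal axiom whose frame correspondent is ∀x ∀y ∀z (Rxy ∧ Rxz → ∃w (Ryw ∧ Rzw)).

◇□ψ → □◇ψ

A defining formula is ◇□ψ → □◇ψ (the .2 axiom).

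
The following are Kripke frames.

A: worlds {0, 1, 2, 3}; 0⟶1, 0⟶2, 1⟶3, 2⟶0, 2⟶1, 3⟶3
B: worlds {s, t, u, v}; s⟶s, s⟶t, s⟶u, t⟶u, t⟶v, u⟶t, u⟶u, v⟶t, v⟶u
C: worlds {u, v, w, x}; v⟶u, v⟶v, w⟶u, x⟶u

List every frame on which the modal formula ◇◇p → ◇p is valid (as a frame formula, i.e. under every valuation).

Frame correspondent (Sahlqvist): ∀x ∀y ∀z (Rxy ∧ Ryz → Rxz) — i.e. transitivity.
A: fails — R02 and R20 but not R00.
B: fails — Rtv and Rvt but not Rtt.
C: holds.
Valid on: C.

C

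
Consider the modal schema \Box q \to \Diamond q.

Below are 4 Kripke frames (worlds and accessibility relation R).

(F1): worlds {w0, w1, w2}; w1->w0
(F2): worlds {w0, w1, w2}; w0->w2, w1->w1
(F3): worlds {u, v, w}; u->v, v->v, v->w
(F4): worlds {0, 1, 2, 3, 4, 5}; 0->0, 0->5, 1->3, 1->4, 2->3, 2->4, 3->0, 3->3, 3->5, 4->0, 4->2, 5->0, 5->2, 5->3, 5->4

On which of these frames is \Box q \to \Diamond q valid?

(F4)

This is the axiom for seriality; its first-order frame correspondent is \forall x \exists y Rxy.
(F1): fails — world w0 has no successor.
(F2): fails — world w2 has no successor.
(F3): fails — world w has no successor.
(F4): condition met.
Valid on: (F4).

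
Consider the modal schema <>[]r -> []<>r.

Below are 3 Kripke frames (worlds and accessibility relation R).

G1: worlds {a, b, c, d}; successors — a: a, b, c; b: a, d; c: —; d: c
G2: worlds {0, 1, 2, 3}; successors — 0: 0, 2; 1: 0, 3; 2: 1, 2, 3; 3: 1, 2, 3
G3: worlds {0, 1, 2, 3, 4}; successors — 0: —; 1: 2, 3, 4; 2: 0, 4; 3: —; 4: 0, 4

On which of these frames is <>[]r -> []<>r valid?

Frame correspondent (Sahlqvist): forall x forall y forall z (Rxy & Rxz -> exists w (Ryw & Rzw)) — i.e. convergence.
G1: fails — Rab and Rac but b and c have no common successor.
G2: ✓.
G3: fails — R12 and R13 but 2 and 3 have no common successor.

G2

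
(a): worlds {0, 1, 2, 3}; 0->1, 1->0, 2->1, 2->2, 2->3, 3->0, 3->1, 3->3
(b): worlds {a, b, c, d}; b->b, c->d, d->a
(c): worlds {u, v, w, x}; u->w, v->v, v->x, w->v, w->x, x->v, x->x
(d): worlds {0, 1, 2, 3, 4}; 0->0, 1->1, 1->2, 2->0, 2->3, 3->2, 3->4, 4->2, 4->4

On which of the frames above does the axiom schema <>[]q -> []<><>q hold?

The schema corresponds to a generalized confluence (Geach) condition: forall x forall y forall z ((xRy & xRz) -> exists w (yRw & z R^2 w)).
(a): fails — 0R1, 0R1 but no w with 1Rw and 1R²w.
(b): fails — cRd, cRd but no w with dRw and dR²w.
(c): holds.
(d): fails — 2R3, 2R0 but no w with 3Rw and 0R²w.
Valid on: (c).

(c)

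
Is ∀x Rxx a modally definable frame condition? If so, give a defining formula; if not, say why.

Yes: it is reflexivity, defined by the T schema □p → p.
Suppose □p→p is valid. At any x set V(p)={w : Rxw}. Then □p holds at x, so p holds at x, i.e. Rxx.

Yes — defined by □p → p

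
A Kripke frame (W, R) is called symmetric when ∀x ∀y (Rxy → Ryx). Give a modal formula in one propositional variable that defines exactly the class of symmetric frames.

q → □◇q

This is symmetry; the standard corresponding axiom is B: q → □◇q.
Suppose q→□◇q is valid. Take Rxy and set V(q)={x}. Then q at x, so □◇q at x, so ◇q at y, so some z with Ryz has q; z=x, i.e. Ryx.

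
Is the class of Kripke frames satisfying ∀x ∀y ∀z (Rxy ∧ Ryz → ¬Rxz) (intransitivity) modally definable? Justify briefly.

No — not modally definable

If a class were modally definable it would be closed under surjective bounded morphisms (Goldblatt–Thomason).
The 5-cycle (worlds a,b,c,d,e with a→b→c→d→e→a) is intransitive. Mapping every world to a single reflexive point • is a surjective bounded morphism; the reflexive point is not intransitive (R••∧R•• but R••).
Hence intransitivity is not modally definable.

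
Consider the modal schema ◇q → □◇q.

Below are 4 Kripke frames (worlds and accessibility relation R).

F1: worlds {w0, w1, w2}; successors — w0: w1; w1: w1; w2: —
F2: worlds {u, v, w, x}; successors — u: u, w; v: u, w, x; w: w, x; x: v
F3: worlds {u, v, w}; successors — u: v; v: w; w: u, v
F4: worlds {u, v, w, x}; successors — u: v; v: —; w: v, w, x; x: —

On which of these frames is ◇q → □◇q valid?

The schema corresponds to the Euclidean property: ∀x ∀y ∀z (Rxy ∧ Rxz → Ryz).
F1: holds.
F2: fails — Ruw and Ruu but not Rwu.
F3: fails — Ruv and Ruv but not Rvv.
F4: fails — Ruv and Ruv but not Rvv.

F1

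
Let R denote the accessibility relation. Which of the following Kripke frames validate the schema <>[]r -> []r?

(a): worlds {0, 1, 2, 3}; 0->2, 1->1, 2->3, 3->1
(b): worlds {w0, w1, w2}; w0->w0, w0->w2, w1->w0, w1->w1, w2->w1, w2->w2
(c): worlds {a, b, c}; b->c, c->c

(c)

The schema corresponds to the Euclidean property: forall x forall y forall z (Rxy & Rxz -> Ryz).
(a): fails — R02 and R02 but not R22.
(b): fails — Rw0w2 and Rw0w0 but not Rw2w0.
(c): satisfies the condition.
Valid on: (c).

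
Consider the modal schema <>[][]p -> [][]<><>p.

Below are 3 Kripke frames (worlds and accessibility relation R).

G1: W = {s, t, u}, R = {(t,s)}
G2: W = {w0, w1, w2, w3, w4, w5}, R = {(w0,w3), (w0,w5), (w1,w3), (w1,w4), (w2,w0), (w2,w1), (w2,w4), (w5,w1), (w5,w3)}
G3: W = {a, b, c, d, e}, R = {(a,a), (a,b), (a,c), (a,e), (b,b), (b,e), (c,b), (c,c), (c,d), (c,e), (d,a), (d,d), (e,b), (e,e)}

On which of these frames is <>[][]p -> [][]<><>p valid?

G1, G3

This is the axiom for a generalized confluence (Geach) condition; its first-order frame correspondent is forall x forall y forall z ((xRy & x R^2 z) -> exists w (y R^2 w & z R^2 w)).
G1: condition met.
G2: fails — w0Rw3, w0R²w1 but no w with w3R²w and w1R²w.
G3: condition met.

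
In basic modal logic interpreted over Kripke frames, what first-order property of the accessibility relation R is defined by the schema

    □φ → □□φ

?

transitivity

Suppose □φ→□□φ is valid. Take Rxy, Ryz and set V(φ)={w : Rxw}. Then □φ at x, so □□φ at x, so □φ at y, so φ at z, i.e. Rxz.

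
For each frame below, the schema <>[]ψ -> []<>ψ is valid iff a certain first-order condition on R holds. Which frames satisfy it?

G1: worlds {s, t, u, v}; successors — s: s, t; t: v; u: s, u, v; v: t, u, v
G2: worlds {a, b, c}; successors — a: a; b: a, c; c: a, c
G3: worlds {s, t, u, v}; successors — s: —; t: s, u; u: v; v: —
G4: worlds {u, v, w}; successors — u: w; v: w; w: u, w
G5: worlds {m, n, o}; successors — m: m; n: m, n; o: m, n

This is the axiom for convergence; its first-order frame correspondent is forall x forall y forall z (Rxy & Rxz -> exists w (Ryw & Rzw)).
G1: fails — Rss and Rst but s and t have no common successor.
G2: satisfies the condition.
G3: fails — Rtu and Rts but u and s have no common successor.
G4: satisfies the condition.
G5: satisfies the condition.
Valid on: G2, G4, G5.

G2, G4, G5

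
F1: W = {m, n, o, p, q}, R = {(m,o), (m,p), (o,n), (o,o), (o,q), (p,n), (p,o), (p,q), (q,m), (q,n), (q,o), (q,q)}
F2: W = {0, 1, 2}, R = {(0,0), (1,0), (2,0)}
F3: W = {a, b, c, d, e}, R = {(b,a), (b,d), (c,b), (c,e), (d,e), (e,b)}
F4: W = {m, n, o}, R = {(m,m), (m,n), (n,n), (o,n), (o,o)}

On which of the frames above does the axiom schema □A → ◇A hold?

This is the axiom for seriality; its first-order frame correspondent is ∀x ∃y Rxy.
F1: fails — world n has no successor.
F2: ✓.
F3: fails — world a has no successor.
F4: ✓.
Valid on: F2, F4.

F2, F4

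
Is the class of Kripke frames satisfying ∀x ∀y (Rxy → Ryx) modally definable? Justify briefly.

Definable; r → □◇r defines it

Yes: it is symmetry, defined by the B schema r → □◇r.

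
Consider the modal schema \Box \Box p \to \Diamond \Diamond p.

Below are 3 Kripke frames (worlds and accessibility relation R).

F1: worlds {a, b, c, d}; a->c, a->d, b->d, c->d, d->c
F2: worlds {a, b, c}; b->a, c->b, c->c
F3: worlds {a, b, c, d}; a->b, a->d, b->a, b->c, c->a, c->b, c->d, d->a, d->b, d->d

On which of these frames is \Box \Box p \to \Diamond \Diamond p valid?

F1, F3

This is the axiom for a generalized confluence (Geach) condition; its first-order frame correspondent is \forall x \exists w (x R^2 w \wedge x R^2 w).
F1: satisfies the condition.
F2: fails — at a but no w with aR²w and aR²w.
F3: satisfies the condition.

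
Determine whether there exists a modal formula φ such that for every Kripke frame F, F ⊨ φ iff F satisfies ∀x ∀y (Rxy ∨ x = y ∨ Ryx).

No — not modally definable

If a class were modally definable it would be closed under disjoint unions (Goldblatt–Thomason).
Take 4 disjoint single-world reflexive frames: each is trivially connected, but their disjoint union has 4 worlds with no edge between distinct components, so it is not connected.
So the class is not modally definable.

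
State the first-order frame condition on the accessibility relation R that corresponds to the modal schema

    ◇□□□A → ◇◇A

This is a Sahlqvist (Geach-type) schema ◇^1□^3A → □^0◇^2A.
Minimal-valuation argument: fix x; take any y with xR^1y and any z with xR^0z. Set V(A) to the set of worlds R-reachable from y in exactly 3 steps. Then □^3A holds at y, so the antecedent holds at x; validity forces ◇^2A at z, giving a w with zR^2w and yR^3w.
First-order correspondent: ∀x ∀y (xRy → ∃w (yR³w ∧ xR²w)).

∀x ∀y (xRy → ∃w (yR³w ∧ xR²w))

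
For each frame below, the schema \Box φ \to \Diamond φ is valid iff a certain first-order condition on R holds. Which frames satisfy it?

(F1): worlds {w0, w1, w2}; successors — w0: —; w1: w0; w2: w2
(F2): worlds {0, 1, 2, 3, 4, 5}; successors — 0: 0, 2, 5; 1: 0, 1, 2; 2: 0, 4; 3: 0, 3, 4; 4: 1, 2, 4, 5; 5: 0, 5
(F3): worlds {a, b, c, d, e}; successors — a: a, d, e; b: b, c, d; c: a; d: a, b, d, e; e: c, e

(F2), (F3)

The schema corresponds to seriality: \forall x \exists y Rxy.
(F1): fails — world w0 has no successor.
(F2): satisfies the condition.
(F3): satisfies the condition.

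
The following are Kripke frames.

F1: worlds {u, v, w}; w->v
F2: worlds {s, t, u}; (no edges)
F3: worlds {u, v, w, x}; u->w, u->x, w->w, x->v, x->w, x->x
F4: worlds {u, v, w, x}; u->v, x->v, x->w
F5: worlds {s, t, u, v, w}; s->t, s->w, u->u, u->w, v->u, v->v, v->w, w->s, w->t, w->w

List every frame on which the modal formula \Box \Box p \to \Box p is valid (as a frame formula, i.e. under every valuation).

The schema corresponds to density: \forall x \forall y (Rxy \to \exists z (Rxz \wedge Rzy)).
F1: fails — Rwv but no z with Rwz and Rzv.
F2: condition met.
F3: condition met.
F4: fails — Ruv but no z with Ruz and Rzv.
F5: condition met.
Valid on: F2, F3, F5.

F2, F3, F5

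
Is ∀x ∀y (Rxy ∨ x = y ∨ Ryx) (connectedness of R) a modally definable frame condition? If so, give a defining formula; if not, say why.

If a class were modally definable it would be closed under disjoint unions (Goldblatt–Thomason).
Take 3 disjoint single-world reflexive frames: each is trivially connected, but their disjoint union has 3 worlds with no edge between distinct components, so it is not connected.
So the class is not modally definable.

Not definable by any modal formula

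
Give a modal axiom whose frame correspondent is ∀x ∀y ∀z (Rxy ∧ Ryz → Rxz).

□ψ → □□ψ

This is transitivity; the standard corresponding axiom is 4: □ψ → □□ψ.
Suppose □ψ→□□ψ is valid. Take Rxy, Ryz and set V(ψ)={w : Rxw}. Then □ψ at x, so □□ψ at x, so □ψ at y, so ψ at z, i.e. Rxz.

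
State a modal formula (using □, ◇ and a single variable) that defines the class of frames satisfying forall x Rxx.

This is reflexivity; the standard corresponding axiom is T: □ψ → ψ.

□ψ → ψ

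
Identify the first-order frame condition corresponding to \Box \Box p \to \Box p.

Suppose □□p→□p is valid. Take Rxy and set V(p)={w : xR²w}. Then □□p at x, so □p at x, so p at y, i.e. ∃z(Rxz∧Rzy).

Density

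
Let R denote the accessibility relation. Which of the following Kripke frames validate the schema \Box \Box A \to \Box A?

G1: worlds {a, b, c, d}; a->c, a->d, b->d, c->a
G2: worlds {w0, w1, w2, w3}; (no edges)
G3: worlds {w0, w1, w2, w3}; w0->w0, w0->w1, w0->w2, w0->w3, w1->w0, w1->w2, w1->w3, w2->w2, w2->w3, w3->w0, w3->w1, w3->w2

Frame correspondent (Sahlqvist): \forall x \forall y (Rxy \to \exists z (Rxz \wedge Rzy)) — i.e. density.
G1: fails — Rac but no z with Raz and Rzc.
G2: satisfies the condition.
G3: satisfies the condition.
Valid on: G2, G3.

G2, G3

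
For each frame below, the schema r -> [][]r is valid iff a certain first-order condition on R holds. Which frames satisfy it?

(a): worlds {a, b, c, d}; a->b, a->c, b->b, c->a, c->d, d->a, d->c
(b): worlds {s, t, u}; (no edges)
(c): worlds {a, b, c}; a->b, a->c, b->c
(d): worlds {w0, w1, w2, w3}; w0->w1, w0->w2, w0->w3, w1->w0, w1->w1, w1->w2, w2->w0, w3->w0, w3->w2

This is the axiom for a generalized confluence (Geach) condition; its first-order frame correspondent is forall x forall z (x R^2 z -> exists w (x = w & z = w)).
(a): fails — aR²b but a ≠ b.
(b): satisfies the condition.
(c): fails — aR²c but a ≠ c.
(d): fails — w0R²w1 but w0 ≠ w1.

(b)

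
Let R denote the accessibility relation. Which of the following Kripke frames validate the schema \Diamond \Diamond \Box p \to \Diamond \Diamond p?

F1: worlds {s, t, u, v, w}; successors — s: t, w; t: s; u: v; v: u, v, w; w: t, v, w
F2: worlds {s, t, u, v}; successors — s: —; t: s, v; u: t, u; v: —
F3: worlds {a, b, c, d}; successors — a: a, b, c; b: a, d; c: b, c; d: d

This is the axiom for a generalized confluence (Geach) condition; its first-order frame correspondent is \forall x \forall y (x R^2 y \to \exists w (yRw \wedge x R^2 w)).
F1: fails — tR²t but no w* with tRw* and tR²w*.
F2: fails — uR²s but no w with sRw and uR²w.
F3: condition met.

F3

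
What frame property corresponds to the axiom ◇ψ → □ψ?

Partial functionality

This is the CD axiom.
Its frame correspondent is partial functionality — ∀x ∀y ∀z (Rxy ∧ Rxz → y = z).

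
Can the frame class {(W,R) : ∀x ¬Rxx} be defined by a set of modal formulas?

No

Any modally definable frame class is closed under surjective bounded morphisms.
The 4-cycle (worlds 0,1,2,3 with 0→1→2→3→0) is irreflexive, and the map sending every world to a single reflexive point • is a surjective bounded morphism (forth: every edge maps to (•,•); back: every world has a successor). So any modal formula valid on the 4-cycle is also valid on the reflexive point, which is not irreflexive.
Hence irreflexivity is not modally definable.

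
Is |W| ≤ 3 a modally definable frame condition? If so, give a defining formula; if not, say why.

Any modally definable frame class is closed under disjoint unions.
Any modal formula valid on each of 4 disjoint one-world frames is valid on their disjoint union (validity is preserved under disjoint unions). Each one-world frame has |W|=1≤3, but the union has |W|=4.
Hence having at most 3 worlds is not modally definable.

Not definable by any modal formula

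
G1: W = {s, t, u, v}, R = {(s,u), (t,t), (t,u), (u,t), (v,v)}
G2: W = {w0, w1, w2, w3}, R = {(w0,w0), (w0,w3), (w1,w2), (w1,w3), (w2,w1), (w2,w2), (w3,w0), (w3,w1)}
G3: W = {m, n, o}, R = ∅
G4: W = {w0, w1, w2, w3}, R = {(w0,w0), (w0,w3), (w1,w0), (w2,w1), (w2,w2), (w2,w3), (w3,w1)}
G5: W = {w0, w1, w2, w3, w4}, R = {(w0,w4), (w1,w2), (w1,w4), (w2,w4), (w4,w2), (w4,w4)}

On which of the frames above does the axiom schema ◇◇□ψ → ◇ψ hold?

G1, G2, G3, G5

This is the axiom for a generalized confluence (Geach) condition; its first-order frame correspondent is ∀x ∀y (xR²y → ∃w (yRw ∧ xRw)).
G1: ✓.
G2: ✓.
G3: ✓.
G4: fails — w0R²w3 but no w with w3Rw and w0Rw.
G5: ✓.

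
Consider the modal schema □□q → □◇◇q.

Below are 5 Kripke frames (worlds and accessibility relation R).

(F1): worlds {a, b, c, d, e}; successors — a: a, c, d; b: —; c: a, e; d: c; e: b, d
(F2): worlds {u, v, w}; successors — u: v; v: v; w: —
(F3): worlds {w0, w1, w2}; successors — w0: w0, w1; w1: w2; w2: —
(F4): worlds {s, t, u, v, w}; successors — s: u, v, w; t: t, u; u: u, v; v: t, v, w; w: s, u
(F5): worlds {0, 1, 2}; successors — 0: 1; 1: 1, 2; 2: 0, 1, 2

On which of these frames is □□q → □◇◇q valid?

(F2), (F4), (F5)

The schema corresponds to a generalized confluence (Geach) condition: ∀x ∀z (xRz → ∃w (xR²w ∧ zR²w)).
(F1): fails — eRb but no w with eR²w and bR²w.
(F2): condition met.
(F3): fails — w0Rw1 but no w with w0R²w and w1R²w.
(F4): condition met.
(F5): condition met.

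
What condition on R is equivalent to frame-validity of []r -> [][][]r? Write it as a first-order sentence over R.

This is a Sahlqvist (Geach-type) schema ◇^0□^1r → □^3◇^0r.
Minimal-valuation argument: fix x; take any y with xR^0y and any z with xR^3z. Set V(r) to the set of worlds R-reachable from y in exactly 1 step. Then □^1r holds at y, so the antecedent holds at x; validity forces ◇^0r at z, giving a w with zR^0w and yR^1w.
First-order correspondent: forall x forall z (x R^3 z -> exists w (xRw & z = w)).

forall x forall z (x R^3 z -> exists w (xRw & z = w))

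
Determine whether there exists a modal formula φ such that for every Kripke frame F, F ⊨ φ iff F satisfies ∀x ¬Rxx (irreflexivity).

Modal frame validity is preserved under surjective bounded morphisms.
The 5-cycle (worlds 0,1,2,3,4 with 0→1→2→3→4→0) is irreflexive, and the map sending every world to a single reflexive point • is a surjective bounded morphism (forth: every edge maps to (•,•); back: every world has a successor). So any modal formula valid on the 5-cycle is also valid on the reflexive point, which is not irreflexive.
Hence irreflexivity is not modally definable.

No — not modally definable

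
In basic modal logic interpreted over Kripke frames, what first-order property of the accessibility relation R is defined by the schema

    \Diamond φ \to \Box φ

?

partial functionality: \forall x \forall y \forall z (Rxy \wedge Rxz \to y = z)

This is the CD axiom.
It corresponds to partial functionality: \forall x \forall y \forall z (Rxy \wedge Rxz \to y = z).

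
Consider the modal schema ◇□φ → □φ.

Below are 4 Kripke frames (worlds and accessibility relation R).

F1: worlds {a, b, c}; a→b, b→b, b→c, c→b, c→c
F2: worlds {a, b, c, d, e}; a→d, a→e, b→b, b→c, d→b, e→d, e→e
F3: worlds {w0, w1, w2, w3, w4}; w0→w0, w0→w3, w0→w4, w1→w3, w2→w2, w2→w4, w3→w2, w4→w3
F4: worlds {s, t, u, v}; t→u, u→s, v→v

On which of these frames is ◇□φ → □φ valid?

F1

Frame correspondent (Sahlqvist): ∀x ∀y ∀z (Rxy ∧ Rxz → Ryz) — i.e. the Euclidean property.
F1: ✓.
F2: fails — Rad and Rae but not Rde.
F3: fails — Rw0w4 and Rw0w4 but not Rw4w4.
F4: fails — Rtu and Rtu but not Ruu.
Valid on: F1.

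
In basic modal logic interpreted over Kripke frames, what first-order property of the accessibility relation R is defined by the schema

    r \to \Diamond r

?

reflexivity: \forall x Rxx

This is frame-equivalent to □r → r (substitute ¬r for r and contrapose).
Suppose □r→r is valid. At any x set V(r)={w : Rxw}. Then □r holds at x, so r holds at x, i.e. Rxx.
The converse is a direct semantic check.
Frame condition: \forall x Rxx.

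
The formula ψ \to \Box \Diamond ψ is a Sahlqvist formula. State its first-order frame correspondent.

Suppose ψ→□◇ψ is valid. Take Rxy and set V(ψ)={x}. Then ψ at x, so □◇ψ at x, so ◇ψ at y, so some z with Ryz has ψ; z=x, i.e. Ryx.

symmetry: \forall x \forall y (Rxy \to Ryx)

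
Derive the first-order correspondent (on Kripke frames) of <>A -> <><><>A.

forall x forall y (xRy -> exists w (y = w & x R^3 w))

This is a Sahlqvist (Geach-type) schema ◇^1□^0A → □^0◇^3A.
First-order correspondent: forall x forall y (xRy -> exists w (y = w & x R^3 w)).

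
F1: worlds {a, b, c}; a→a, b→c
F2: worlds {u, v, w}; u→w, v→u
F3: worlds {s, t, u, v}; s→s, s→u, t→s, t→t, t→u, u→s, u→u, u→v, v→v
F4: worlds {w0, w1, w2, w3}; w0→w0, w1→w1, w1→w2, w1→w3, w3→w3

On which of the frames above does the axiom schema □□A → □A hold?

This is the axiom for density; its first-order frame correspondent is ∀x ∀y (Rxy → ∃z (Rxz ∧ Rzy)).
F1: fails — Rbc but no z with Rbz and Rzc.
F2: fails — Rvu but no z with Rvz and Rzu.
F3: ✓.
F4: ✓.
Valid on: F3, F4.

F3, F4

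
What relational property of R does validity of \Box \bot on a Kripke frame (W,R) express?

This schema is the Ver axiom.
It corresponds to emptiness of R: \forall x \forall y \neg Rxy.

emptiness of R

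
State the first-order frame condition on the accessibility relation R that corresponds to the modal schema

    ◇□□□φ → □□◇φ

This is a Sahlqvist (Geach-type) schema ◇^1□^3φ → □^2◇^1φ.
Minimal-valuation argument: fix x; take any y with xR^1y and any z with xR^2z. Set V(φ) to the set of worlds R-reachable from y in exactly 3 steps. Then □^3φ holds at y, so the antecedent holds at x; validity forces ◇^1φ at z, giving a w with zR^1w and yR^3w.
First-order correspondent: ∀x ∀y ∀z ((xRy ∧ xR²z) → ∃w (yR³w ∧ zRw)).

∀x ∀y ∀z ((xRy ∧ xR²z) → ∃w (yR³w ∧ zRw))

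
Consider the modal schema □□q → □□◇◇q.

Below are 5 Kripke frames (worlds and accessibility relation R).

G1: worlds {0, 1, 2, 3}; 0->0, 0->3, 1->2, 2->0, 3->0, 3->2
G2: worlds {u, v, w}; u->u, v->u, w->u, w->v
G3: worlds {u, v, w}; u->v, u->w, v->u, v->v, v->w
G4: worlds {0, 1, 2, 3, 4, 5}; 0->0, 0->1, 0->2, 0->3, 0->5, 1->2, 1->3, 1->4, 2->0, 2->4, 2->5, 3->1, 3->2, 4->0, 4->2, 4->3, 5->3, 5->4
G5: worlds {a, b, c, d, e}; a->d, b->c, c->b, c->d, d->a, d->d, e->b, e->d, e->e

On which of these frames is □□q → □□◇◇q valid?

G1, G2, G4, G5

This is the axiom for a generalized confluence (Geach) condition; its first-order frame correspondent is ∀x ∀z (xR²z → ∃w (xR²w ∧ zR²w)).
G1: satisfies the condition.
G2: satisfies the condition.
G3: fails — uR²w but no t with uR²t and wR²t.
G4: satisfies the condition.
G5: satisfies the condition.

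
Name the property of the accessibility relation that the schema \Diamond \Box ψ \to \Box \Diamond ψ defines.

Suppose ◇□ψ→□◇ψ is valid. Take Rxy, Rxz and set V(ψ)={w : Ryw}. Then □ψ at y so ◇□ψ at x, so □◇ψ at x, so ◇ψ at z, giving w with Rzw and Ryw.

convergence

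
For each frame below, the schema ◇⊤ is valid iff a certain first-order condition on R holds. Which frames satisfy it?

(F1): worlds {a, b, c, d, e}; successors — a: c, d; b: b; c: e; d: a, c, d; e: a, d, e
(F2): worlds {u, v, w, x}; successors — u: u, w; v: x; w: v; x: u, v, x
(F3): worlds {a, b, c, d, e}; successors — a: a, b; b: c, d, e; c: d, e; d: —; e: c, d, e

(F1), (F2)

The schema corresponds to seriality: ∀x ∃y Rxy.
(F1): holds.
(F2): holds.
(F3): fails — world d has no successor.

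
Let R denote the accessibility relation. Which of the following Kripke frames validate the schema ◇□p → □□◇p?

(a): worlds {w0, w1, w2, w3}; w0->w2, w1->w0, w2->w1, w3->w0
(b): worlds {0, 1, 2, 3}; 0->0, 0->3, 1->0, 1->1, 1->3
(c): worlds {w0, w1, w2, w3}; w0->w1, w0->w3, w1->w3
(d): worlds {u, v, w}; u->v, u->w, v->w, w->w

(d)

This is the axiom for a generalized confluence (Geach) condition; its first-order frame correspondent is ∀x ∀y ∀z ((xRy ∧ xR²z) → ∃w (yRw ∧ zRw)).
(a): fails — w0Rw2, w0R²w1 but no w with w2Rw and w1Rw.
(b): fails — 0R0, 0R²3 but no w with 0Rw and 3Rw.
(c): fails — w0Rw1, w0R²w3 but no w with w1Rw and w3Rw.
(d): ✓.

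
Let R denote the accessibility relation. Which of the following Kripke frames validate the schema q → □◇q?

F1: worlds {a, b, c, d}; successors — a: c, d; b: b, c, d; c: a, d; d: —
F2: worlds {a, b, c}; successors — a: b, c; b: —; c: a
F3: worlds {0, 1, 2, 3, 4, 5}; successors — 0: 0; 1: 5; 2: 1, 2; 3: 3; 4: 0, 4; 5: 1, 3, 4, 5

none

Frame correspondent (Sahlqvist): ∀x ∀y (Rxy → Ryx) — i.e. symmetry.
F1: fails — Rbc but not Rcb.
F2: fails — Rab but not Rba.
F3: fails — R53 but not R35.
Valid on no frame.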